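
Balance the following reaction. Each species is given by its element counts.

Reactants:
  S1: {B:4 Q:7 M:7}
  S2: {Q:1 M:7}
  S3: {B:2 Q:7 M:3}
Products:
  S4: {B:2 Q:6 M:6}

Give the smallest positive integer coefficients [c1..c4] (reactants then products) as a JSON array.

Coefficients: [1, 2, 3, 5]

B: 1·4+2·0+3·2 = 10 | 5·2 = 10
Q: 1·7+2·1+3·7 = 30 | 5·6 = 30
M: 1·7+2·7+3·3 = 30 | 5·6 = 30
gcd(1,2,3,5) = 1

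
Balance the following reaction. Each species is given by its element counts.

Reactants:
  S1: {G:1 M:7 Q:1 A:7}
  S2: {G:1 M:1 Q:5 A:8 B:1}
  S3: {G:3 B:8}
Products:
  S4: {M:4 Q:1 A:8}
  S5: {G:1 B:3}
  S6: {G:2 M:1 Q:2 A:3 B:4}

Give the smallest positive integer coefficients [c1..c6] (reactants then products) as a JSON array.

G: 1·1+2·1+3·3 = 12 | 1·0+2·1+5·2 = 12
M: 1·7+2·1+3·0 = 9 | 1·4+2·0+5·1 = 9
Q: 1·1+2·5+3·0 = 11 | 1·1+2·0+5·2 = 11
A: 1·7+2·8+3·0 = 23 | 1·8+2·0+5·3 = 23
B: 1·0+2·1+3·8 = 26 | 1·0+2·3+5·4 = 26
gcd(1,2,3,1,2,5) = 1

Coefficients: [1, 2, 3, 1, 2, 5]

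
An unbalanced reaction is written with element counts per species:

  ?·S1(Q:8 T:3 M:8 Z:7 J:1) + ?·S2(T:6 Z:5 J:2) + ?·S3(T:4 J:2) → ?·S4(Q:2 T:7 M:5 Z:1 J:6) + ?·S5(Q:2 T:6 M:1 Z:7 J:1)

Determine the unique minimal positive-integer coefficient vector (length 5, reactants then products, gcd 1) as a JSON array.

Coefficients: [1, 3, 1, 1, 3]

Q: 1·8+3·0+1·0 = 8 | 1·2+3·2 = 8
T: 1·3+3·6+1·4 = 25 | 1·7+3·6 = 25
M: 1·8+3·0+1·0 = 8 | 1·5+3·1 = 8
Z: 1·7+3·5+1·0 = 22 | 1·1+3·7 = 22
J: 1·1+3·2+1·2 = 9 | 1·6+3·1 = 9
gcd(1,3,1,1,3) = 1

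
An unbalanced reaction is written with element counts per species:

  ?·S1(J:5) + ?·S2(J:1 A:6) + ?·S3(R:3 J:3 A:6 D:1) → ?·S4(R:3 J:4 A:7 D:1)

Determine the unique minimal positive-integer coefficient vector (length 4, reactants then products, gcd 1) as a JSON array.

R: 1·0+1·0+6·3 = 18 | 6·3 = 18
J: 1·5+1·1+6·3 = 24 | 6·4 = 24
A: 1·0+1·6+6·6 = 42 | 6·7 = 42
D: 1·0+1·0+6·1 = 6 | 6·1 = 6
gcd(1,1,6,6) = 1

Coefficients: [1, 1, 6, 6]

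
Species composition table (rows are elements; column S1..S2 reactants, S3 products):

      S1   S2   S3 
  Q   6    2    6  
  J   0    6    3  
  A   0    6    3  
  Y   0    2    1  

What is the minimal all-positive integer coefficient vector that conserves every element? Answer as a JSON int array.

Coefficients: [5, 3, 6]

Q: 5·6+3·2 = 36 | 6·6 = 36
J: 5·0+3·6 = 18 | 6·3 = 18
A: 5·0+3·6 = 18 | 6·3 = 18
Y: 5·0+3·2 = 6 | 6·1 = 6
gcd(5,3,6) = 1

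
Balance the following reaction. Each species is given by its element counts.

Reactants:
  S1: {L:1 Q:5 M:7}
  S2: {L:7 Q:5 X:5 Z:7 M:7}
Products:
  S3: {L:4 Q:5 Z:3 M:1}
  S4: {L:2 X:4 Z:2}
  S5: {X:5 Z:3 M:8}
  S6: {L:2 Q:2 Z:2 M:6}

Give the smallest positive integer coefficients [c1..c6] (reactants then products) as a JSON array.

Coefficients: [1, 5, 4, 5, 1, 5]

L: 1·1+5·7 = 36 | 4·4+5·2+1·0+5·2 = 36
Q: 1·5+5·5 = 30 | 4·5+5·0+1·0+5·2 = 30
X: 1·0+5·5 = 25 | 4·0+5·4+1·5+5·0 = 25
Z: 1·0+5·7 = 35 | 4·3+5·2+1·3+5·2 = 35
M: 1·7+5·7 = 42 | 4·1+5·0+1·8+5·6 = 42
gcd(1,5,4,5,1,5) = 1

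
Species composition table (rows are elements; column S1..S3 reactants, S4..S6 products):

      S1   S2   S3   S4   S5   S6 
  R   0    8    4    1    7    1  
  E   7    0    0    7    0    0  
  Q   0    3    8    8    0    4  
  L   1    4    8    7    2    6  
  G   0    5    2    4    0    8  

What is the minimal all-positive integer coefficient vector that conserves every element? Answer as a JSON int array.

R: 5·0+4·8+4·4 = 48 | 5·1+6·7+1·1 = 48
E: 5·7+4·0+4·0 = 35 | 5·7+6·0+1·0 = 35
Q: 5·0+4·3+4·8 = 44 | 5·8+6·0+1·4 = 44
L: 5·1+4·4+4·8 = 53 | 5·7+6·2+1·6 = 53
G: 5·0+4·5+4·2 = 28 | 5·4+6·0+1·8 = 28
gcd(5,4,4,5,6,1) = 1

Coefficients: [5, 4, 4, 5, 6, 1]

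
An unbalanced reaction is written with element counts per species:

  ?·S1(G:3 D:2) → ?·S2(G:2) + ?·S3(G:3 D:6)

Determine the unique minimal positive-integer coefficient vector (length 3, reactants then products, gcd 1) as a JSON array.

G: 3·3 = 9 | 3·2+1·3 = 9
D: 3·2 = 6 | 3·0+1·6 = 6
gcd(3,3,1) = 1

Coefficients: [3, 3, 1]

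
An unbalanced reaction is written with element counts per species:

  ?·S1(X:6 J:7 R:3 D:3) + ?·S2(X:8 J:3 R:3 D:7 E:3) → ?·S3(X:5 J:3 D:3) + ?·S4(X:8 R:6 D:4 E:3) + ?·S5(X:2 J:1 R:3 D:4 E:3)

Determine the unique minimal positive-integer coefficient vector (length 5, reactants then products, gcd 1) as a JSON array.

Coefficients: [1, 5, 6, 1, 4]

X: 1·6+5·8 = 46 | 6·5+1·8+4·2 = 46
J: 1·7+5·3 = 22 | 6·3+1·0+4·1 = 22
R: 1·3+5·3 = 18 | 6·0+1·6+4·3 = 18
D: 1·3+5·7 = 38 | 6·3+1·4+4·4 = 38
E: 1·0+5·3 = 15 | 6·0+1·3+4·3 = 15
gcd(1,5,6,1,4) = 1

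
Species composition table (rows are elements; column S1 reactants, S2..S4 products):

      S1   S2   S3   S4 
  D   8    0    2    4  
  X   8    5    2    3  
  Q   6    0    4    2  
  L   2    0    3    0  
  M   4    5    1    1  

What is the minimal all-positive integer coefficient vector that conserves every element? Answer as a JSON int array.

D: 3·8 = 24 | 1·0+2·2+5·4 = 24
X: 3·8 = 24 | 1·5+2·2+5·3 = 24
Q: 3·6 = 18 | 1·0+2·4+5·2 = 18
L: 3·2 = 6 | 1·0+2·3+5·0 = 6
M: 3·4 = 12 | 1·5+2·1+5·1 = 12
gcd(3,1,2,5) = 1

Coefficients: [3, 1, 2, 5]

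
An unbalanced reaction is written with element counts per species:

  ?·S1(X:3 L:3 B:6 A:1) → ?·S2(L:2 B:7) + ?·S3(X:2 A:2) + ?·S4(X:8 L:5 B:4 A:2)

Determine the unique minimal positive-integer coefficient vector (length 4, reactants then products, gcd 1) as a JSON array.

Coefficients: [6, 4, 1, 2]

X: 6·3 = 18 | 4·0+1·2+2·8 = 18
L: 6·3 = 18 | 4·2+1·0+2·5 = 18
B: 6·6 = 36 | 4·7+1·0+2·4 = 36
A: 6·1 = 6 | 4·0+1·2+2·2 = 6
gcd(6,4,1,2) = 1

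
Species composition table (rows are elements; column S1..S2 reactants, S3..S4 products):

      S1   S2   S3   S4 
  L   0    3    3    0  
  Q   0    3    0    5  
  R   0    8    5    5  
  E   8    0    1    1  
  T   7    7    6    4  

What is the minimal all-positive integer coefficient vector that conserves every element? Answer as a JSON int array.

L: 1·0+5·3 = 15 | 5·3+3·0 = 15
Q: 1·0+5·3 = 15 | 5·0+3·5 = 15
R: 1·0+5·8 = 40 | 5·5+3·5 = 40
E: 1·8+5·0 = 8 | 5·1+3·1 = 8
T: 1·7+5·7 = 42 | 5·6+3·4 = 42
gcd(1,5,5,3) = 1

Coefficients: [1, 5, 5, 3]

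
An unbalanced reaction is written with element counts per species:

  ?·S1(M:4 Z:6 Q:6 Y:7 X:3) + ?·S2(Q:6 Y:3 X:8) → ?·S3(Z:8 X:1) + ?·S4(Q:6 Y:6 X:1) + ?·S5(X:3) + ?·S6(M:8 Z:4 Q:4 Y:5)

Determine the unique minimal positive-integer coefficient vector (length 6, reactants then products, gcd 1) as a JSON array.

M: 6·4+1·0 = 24 | 3·0+5·0+6·0+3·8 = 24
Z: 6·6+1·0 = 36 | 3·8+5·0+6·0+3·4 = 36
Q: 6·6+1·6 = 42 | 3·0+5·6+6·0+3·4 = 42
Y: 6·7+1·3 = 45 | 3·0+5·6+6·0+3·5 = 45
X: 6·3+1·8 = 26 | 3·1+5·1+6·3+3·0 = 26
gcd(6,1,3,5,6,3) = 1

Coefficients: [6, 1, 3, 5, 6, 3]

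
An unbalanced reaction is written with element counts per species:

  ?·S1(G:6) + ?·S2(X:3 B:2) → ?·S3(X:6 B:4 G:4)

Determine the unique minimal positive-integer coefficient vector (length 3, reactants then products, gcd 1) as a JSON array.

Coefficients: [2, 6, 3]

X: 2·0+6·3 = 18 | 3·6 = 18
B: 2·0+6·2 = 12 | 3·4 = 12
G: 2·6+6·0 = 12 | 3·4 = 12
gcd(2,6,3) = 1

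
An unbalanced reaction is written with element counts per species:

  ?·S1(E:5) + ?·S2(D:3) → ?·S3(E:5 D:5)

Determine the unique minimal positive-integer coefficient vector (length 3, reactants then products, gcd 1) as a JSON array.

Coefficients: [3, 5, 3]

E: 3·5+5·0 = 15 | 3·5 = 15
D: 3·0+5·3 = 15 | 3·5 = 15
gcd(3,5,3) = 1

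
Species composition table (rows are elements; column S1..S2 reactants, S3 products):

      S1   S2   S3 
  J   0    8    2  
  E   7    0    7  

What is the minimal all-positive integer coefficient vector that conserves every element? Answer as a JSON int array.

J: 4·0+1·8 = 8 | 4·2 = 8
E: 4·7+1·0 = 28 | 4·7 = 28
gcd(4,1,4) = 1

Coefficients: [4, 1, 4]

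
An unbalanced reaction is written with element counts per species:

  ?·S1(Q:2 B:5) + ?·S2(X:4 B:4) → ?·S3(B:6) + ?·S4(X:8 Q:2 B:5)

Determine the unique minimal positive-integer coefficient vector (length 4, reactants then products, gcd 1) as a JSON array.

Coefficients: [3, 6, 4, 3]

X: 3·0+6·4 = 24 | 4·0+3·8 = 24
Q: 3·2+6·0 = 6 | 4·0+3·2 = 6
B: 3·5+6·4 = 39 | 4·6+3·5 = 39
gcd(3,6,4,3) = 1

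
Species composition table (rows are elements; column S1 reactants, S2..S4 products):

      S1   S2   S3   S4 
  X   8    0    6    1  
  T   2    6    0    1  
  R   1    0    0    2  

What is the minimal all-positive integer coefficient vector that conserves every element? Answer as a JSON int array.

Coefficients: [4, 1, 5, 2]

X: 4·8 = 32 | 1·0+5·6+2·1 = 32
T: 4·2 = 8 | 1·6+5·0+2·1 = 8
R: 4·1 = 4 | 1·0+5·0+2·2 = 4
gcd(4,1,5,2) = 1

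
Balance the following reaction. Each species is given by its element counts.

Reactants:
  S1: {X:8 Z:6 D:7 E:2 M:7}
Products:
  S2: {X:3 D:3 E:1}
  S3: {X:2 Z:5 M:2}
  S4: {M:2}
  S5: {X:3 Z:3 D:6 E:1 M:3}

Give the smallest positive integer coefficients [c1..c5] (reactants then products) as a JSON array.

Coefficients: [3, 5, 3, 6, 1]

X: 3·8 = 24 | 5·3+3·2+6·0+1·3 = 24
Z: 3·6 = 18 | 5·0+3·5+6·0+1·3 = 18
D: 3·7 = 21 | 5·3+3·0+6·0+1·6 = 21
E: 3·2 = 6 | 5·1+3·0+6·0+1·1 = 6
M: 3·7 = 21 | 5·0+3·2+6·2+1·3 = 21
gcd(3,5,3,6,1) = 1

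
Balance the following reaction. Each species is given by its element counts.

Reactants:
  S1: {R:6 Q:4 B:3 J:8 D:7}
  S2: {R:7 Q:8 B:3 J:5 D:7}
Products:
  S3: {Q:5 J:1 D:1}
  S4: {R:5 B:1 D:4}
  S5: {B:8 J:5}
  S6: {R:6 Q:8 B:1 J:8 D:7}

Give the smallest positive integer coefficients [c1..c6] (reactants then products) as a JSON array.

Coefficients: [3, 6, 4, 6, 2, 5]

R: 3·6+6·7 = 60 | 4·0+6·5+2·0+5·6 = 60
Q: 3·4+6·8 = 60 | 4·5+6·0+2·0+5·8 = 60
B: 3·3+6·3 = 27 | 4·0+6·1+2·8+5·1 = 27
J: 3·8+6·5 = 54 | 4·1+6·0+2·5+5·8 = 54
D: 3·7+6·7 = 63 | 4·1+6·4+2·0+5·7 = 63
gcd(3,6,4,6,2,5) = 1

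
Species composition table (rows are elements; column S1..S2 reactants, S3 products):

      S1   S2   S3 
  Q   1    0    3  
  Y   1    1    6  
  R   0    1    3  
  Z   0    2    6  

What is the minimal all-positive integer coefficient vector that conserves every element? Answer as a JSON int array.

Coefficients: [3, 3, 1]

Q: 3·1+3·0 = 3 | 1·3 = 3
Y: 3·1+3·1 = 6 | 1·6 = 6
R: 3·0+3·1 = 3 | 1·3 = 3
Z: 3·0+3·2 = 6 | 1·6 = 6
gcd(3,3,1) = 1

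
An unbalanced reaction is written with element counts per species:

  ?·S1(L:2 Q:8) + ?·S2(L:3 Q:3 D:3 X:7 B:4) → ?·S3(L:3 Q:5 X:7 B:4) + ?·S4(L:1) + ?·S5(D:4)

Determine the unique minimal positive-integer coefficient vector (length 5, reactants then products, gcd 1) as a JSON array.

Coefficients: [1, 4, 4, 2, 3]

L: 1·2+4·3 = 14 | 4·3+2·1+3·0 = 14
Q: 1·8+4·3 = 20 | 4·5+2·0+3·0 = 20
D: 1·0+4·3 = 12 | 4·0+2·0+3·4 = 12
X: 1·0+4·7 = 28 | 4·7+2·0+3·0 = 28
B: 1·0+4·4 = 16 | 4·4+2·0+3·0 = 16
gcd(1,4,4,2,3) = 1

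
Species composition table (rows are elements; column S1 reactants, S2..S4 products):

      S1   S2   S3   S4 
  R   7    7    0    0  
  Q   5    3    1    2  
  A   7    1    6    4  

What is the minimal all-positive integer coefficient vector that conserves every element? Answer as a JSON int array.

Coefficients: [4, 4, 2, 3]

R: 4·7 = 28 | 4·7+2·0+3·0 = 28
Q: 4·5 = 20 | 4·3+2·1+3·2 = 20
A: 4·7 = 28 | 4·1+2·6+3·4 = 28
gcd(4,4,2,3) = 1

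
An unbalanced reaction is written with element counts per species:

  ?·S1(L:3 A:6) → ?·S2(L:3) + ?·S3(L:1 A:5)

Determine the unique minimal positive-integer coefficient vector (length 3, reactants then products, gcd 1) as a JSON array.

L: 5·3 = 15 | 3·3+6·1 = 15
A: 5·6 = 30 | 3·0+6·5 = 30
gcd(5,3,6) = 1

Coefficients: [5, 3, 6]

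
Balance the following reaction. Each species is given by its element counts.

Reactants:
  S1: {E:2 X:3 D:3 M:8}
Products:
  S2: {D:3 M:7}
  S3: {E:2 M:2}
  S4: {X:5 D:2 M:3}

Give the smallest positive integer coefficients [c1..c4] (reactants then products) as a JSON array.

Coefficients: [5, 3, 5, 3]

E: 5·2 = 10 | 3·0+5·2+3·0 = 10
X: 5·3 = 15 | 3·0+5·0+3·5 = 15
D: 5·3 = 15 | 3·3+5·0+3·2 = 15
M: 5·8 = 40 | 3·7+5·2+3·3 = 40
gcd(5,3,5,3) = 1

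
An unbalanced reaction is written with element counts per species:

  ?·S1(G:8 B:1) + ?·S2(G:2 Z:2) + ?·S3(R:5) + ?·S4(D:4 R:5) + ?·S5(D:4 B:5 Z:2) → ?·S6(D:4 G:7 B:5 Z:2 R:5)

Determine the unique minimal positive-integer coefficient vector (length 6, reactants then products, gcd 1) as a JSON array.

Coefficients: [5, 1, 5, 1, 5, 6]

D: 5·0+1·0+5·0+1·4+5·4 = 24 | 6·4 = 24
G: 5·8+1·2+5·0+1·0+5·0 = 42 | 6·7 = 42
B: 5·1+1·0+5·0+1·0+5·5 = 30 | 6·5 = 30
Z: 5·0+1·2+5·0+1·0+5·2 = 12 | 6·2 = 12
R: 5·0+1·0+5·5+1·5+5·0 = 30 | 6·5 = 30
gcd(5,1,5,1,5,6) = 1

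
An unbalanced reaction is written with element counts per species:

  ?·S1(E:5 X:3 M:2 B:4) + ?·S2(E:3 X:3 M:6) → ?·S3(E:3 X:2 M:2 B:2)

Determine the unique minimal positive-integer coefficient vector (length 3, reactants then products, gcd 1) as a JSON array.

Coefficients: [3, 1, 6]

E: 3·5+1·3 = 18 | 6·3 = 18
X: 3·3+1·3 = 12 | 6·2 = 12
M: 3·2+1·6 = 12 | 6·2 = 12
B: 3·4+1·0 = 12 | 6·2 = 12
gcd(3,1,6) = 1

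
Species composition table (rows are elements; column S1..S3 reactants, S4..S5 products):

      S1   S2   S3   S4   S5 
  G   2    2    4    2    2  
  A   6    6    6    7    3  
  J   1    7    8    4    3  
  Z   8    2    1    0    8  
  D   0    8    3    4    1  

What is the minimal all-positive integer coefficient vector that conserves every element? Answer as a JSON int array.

G: 5·2+3·2+2·4 = 24 | 6·2+6·2 = 24
A: 5·6+3·6+2·6 = 60 | 6·7+6·3 = 60
J: 5·1+3·7+2·8 = 42 | 6·4+6·3 = 42
Z: 5·8+3·2+2·1 = 48 | 6·0+6·8 = 48
D: 5·0+3·8+2·3 = 30 | 6·4+6·1 = 30
gcd(5,3,2,6,6) = 1

Coefficients: [5, 3, 2, 6, 6]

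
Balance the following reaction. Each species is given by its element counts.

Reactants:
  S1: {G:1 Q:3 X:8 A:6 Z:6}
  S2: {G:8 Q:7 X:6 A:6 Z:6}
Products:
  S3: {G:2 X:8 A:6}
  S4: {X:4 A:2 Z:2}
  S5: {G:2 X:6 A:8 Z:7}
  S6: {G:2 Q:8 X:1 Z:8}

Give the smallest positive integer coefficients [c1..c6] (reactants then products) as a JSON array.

Coefficients: [6, 2, 5, 1, 2, 4]

G: 6·1+2·8 = 22 | 5·2+1·0+2·2+4·2 = 22
Q: 6·3+2·7 = 32 | 5·0+1·0+2·0+4·8 = 32
X: 6·8+2·6 = 60 | 5·8+1·4+2·6+4·1 = 60
A: 6·6+2·6 = 48 | 5·6+1·2+2·8+4·0 = 48
Z: 6·6+2·6 = 48 | 5·0+1·2+2·7+4·8 = 48
gcd(6,2,5,1,2,4) = 1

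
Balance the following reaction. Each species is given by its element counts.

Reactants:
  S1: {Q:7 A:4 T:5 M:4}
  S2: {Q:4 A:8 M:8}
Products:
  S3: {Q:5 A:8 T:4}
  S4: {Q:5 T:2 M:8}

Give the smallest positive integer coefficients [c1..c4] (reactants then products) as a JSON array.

Coefficients: [6, 2, 5, 5]

Q: 6·7+2·4 = 50 | 5·5+5·5 = 50
A: 6·4+2·8 = 40 | 5·8+5·0 = 40
T: 6·5+2·0 = 30 | 5·4+5·2 = 30
M: 6·4+2·8 = 40 | 5·0+5·8 = 40
gcd(6,2,5,5) = 1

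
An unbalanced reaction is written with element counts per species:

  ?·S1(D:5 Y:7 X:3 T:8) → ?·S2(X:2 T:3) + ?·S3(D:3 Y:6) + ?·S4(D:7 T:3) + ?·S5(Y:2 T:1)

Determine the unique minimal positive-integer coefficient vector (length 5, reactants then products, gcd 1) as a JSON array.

Coefficients: [2, 3, 1, 1, 4]

D: 2·5 = 10 | 3·0+1·3+1·7+4·0 = 10
Y: 2·7 = 14 | 3·0+1·6+1·0+4·2 = 14
X: 2·3 = 6 | 3·2+1·0+1·0+4·0 = 6
T: 2·8 = 16 | 3·3+1·0+1·3+4·1 = 16
gcd(2,3,1,1,4) = 1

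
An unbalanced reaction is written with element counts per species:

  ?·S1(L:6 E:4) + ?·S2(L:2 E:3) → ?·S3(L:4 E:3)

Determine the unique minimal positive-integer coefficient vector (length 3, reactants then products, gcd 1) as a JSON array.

L: 3·6+1·2 = 20 | 5·4 = 20
E: 3·4+1·3 = 15 | 5·3 = 15
gcd(3,1,5) = 1

Coefficients: [3, 1, 5]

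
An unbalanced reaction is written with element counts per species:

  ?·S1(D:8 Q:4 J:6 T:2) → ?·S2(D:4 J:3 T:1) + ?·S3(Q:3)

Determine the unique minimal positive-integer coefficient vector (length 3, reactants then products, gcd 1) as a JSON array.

Coefficients: [3, 6, 4]

D: 3·8 = 24 | 6·4+4·0 = 24
Q: 3·4 = 12 | 6·0+4·3 = 12
J: 3·6 = 18 | 6·3+4·0 = 18
T: 3·2 = 6 | 6·1+4·0 = 6
gcd(3,6,4) = 1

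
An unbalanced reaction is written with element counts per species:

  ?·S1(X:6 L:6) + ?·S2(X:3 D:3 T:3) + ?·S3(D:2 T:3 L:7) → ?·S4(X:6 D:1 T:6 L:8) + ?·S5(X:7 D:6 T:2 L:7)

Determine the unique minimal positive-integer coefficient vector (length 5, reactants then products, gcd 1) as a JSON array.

X: 4·6+5·3+3·0 = 39 | 3·6+3·7 = 39
D: 4·0+5·3+3·2 = 21 | 3·1+3·6 = 21
T: 4·0+5·3+3·3 = 24 | 3·6+3·2 = 24
L: 4·6+5·0+3·7 = 45 | 3·8+3·7 = 45
gcd(4,5,3,3,3) = 1

Coefficients: [4, 5, 3, 3, 3]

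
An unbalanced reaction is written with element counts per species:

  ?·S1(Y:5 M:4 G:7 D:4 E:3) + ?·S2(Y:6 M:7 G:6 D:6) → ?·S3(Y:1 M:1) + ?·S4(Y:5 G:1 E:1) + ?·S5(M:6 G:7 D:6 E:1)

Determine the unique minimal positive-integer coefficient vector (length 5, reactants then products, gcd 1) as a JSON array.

Coefficients: [3, 2, 2, 5, 4]

Y: 3·5+2·6 = 27 | 2·1+5·5+4·0 = 27
M: 3·4+2·7 = 26 | 2·1+5·0+4·6 = 26
G: 3·7+2·6 = 33 | 2·0+5·1+4·7 = 33
D: 3·4+2·6 = 24 | 2·0+5·0+4·6 = 24
E: 3·3+2·0 = 9 | 2·0+5·1+4·1 = 9
gcd(3,2,2,5,4) = 1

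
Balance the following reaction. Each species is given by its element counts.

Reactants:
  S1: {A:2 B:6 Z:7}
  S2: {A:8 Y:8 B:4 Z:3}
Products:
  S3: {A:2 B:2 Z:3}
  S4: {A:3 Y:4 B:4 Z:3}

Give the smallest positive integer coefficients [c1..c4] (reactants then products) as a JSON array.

A: 3·2+2·8 = 22 | 5·2+4·3 = 22
Y: 3·0+2·8 = 16 | 5·0+4·4 = 16
B: 3·6+2·4 = 26 | 5·2+4·4 = 26
Z: 3·7+2·3 = 27 | 5·3+4·3 = 27
gcd(3,2,5,4) = 1

Coefficients: [3, 2, 5, 4]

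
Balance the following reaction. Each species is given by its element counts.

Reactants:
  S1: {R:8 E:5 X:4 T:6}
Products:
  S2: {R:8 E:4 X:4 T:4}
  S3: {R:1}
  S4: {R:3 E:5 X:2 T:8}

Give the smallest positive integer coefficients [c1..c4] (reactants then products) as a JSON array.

R: 6·8 = 48 | 5·8+2·1+2·3 = 48
E: 6·5 = 30 | 5·4+2·0+2·5 = 30
X: 6·4 = 24 | 5·4+2·0+2·2 = 24
T: 6·6 = 36 | 5·4+2·0+2·8 = 36
gcd(6,5,2,2) = 1

Coefficients: [6, 5, 2, 2]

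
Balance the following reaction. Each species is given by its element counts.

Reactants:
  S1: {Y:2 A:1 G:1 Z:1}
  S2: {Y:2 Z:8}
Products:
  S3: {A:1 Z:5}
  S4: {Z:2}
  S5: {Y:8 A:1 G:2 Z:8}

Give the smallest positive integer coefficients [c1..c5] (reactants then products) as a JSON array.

Y: 4·2+4·2 = 16 | 2·0+5·0+2·8 = 16
A: 4·1+4·0 = 4 | 2·1+5·0+2·1 = 4
G: 4·1+4·0 = 4 | 2·0+5·0+2·2 = 4
Z: 4·1+4·8 = 36 | 2·5+5·2+2·8 = 36
gcd(4,4,2,5,2) = 1

Coefficients: [4, 4, 2, 5, 2]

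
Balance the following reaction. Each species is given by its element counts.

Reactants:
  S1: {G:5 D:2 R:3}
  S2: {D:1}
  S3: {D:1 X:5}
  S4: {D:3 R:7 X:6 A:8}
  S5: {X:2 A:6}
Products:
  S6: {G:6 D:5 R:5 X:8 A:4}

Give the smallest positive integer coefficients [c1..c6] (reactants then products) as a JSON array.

Coefficients: [6, 4, 6, 1, 2, 5]

G: 6·5+4·0+6·0+1·0+2·0 = 30 | 5·6 = 30
D: 6·2+4·1+6·1+1·3+2·0 = 25 | 5·5 = 25
R: 6·3+4·0+6·0+1·7+2·0 = 25 | 5·5 = 25
X: 6·0+4·0+6·5+1·6+2·2 = 40 | 5·8 = 40
A: 6·0+4·0+6·0+1·8+2·6 = 20 | 5·4 = 20
gcd(6,4,6,1,2,5) = 1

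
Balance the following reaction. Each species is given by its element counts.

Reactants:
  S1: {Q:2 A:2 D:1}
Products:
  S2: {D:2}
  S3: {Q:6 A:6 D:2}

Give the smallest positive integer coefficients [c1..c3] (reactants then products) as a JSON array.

Coefficients: [6, 1, 2]

Q: 6·2 = 12 | 1·0+2·6 = 12
A: 6·2 = 12 | 1·0+2·6 = 12
D: 6·1 = 6 | 1·2+2·2 = 6
gcd(6,1,2) = 1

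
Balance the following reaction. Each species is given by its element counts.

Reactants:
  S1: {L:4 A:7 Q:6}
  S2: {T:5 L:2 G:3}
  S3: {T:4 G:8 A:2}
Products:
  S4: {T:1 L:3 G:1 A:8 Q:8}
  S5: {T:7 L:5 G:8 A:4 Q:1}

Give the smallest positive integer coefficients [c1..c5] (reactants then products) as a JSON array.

T: 6·0+4·5+3·4 = 32 | 4·1+4·7 = 32
L: 6·4+4·2+3·0 = 32 | 4·3+4·5 = 32
G: 6·0+4·3+3·8 = 36 | 4·1+4·8 = 36
A: 6·7+4·0+3·2 = 48 | 4·8+4·4 = 48
Q: 6·6+4·0+3·0 = 36 | 4·8+4·1 = 36
gcd(6,4,3,4,4) = 1

Coefficients: [6, 4, 3, 4, 4]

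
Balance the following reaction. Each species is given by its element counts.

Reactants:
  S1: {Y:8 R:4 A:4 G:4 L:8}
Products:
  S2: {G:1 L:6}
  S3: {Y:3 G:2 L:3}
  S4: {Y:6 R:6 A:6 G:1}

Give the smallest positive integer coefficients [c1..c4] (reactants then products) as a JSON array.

Y: 3·8 = 24 | 2·0+4·3+2·6 = 24
R: 3·4 = 12 | 2·0+4·0+2·6 = 12
A: 3·4 = 12 | 2·0+4·0+2·6 = 12
G: 3·4 = 12 | 2·1+4·2+2·1 = 12
L: 3·8 = 24 | 2·6+4·3+2·0 = 24
gcd(3,2,4,2) = 1

Coefficients: [3, 2, 4, 2]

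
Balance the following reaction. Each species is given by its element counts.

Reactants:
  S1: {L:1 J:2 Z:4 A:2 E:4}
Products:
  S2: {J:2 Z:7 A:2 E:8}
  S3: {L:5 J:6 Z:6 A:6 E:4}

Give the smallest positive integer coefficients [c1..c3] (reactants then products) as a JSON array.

L: 5·1 = 5 | 2·0+1·5 = 5
J: 5·2 = 10 | 2·2+1·6 = 10
Z: 5·4 = 20 | 2·7+1·6 = 20
A: 5·2 = 10 | 2·2+1·6 = 10
E: 5·4 = 20 | 2·8+1·4 = 20
gcd(5,2,1) = 1

Coefficients: [5, 2, 1]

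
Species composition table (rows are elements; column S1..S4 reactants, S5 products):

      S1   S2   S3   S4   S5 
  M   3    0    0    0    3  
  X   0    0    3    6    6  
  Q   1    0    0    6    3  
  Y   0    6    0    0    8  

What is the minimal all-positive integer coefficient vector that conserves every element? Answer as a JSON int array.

Coefficients: [3, 4, 4, 1, 3]

M: 3·3+4·0+4·0+1·0 = 9 | 3·3 = 9
X: 3·0+4·0+4·3+1·6 = 18 | 3·6 = 18
Q: 3·1+4·0+4·0+1·6 = 9 | 3·3 = 9
Y: 3·0+4·6+4·0+1·0 = 24 | 3·8 = 24
gcd(3,4,4,1,3) = 1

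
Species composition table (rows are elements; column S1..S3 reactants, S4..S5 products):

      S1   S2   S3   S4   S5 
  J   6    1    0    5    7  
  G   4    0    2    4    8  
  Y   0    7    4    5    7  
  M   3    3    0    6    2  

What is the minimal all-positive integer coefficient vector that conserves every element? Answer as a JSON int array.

J: 5·6+1·1+6·0 = 31 | 2·5+3·7 = 31
G: 5·4+1·0+6·2 = 32 | 2·4+3·8 = 32
Y: 5·0+1·7+6·4 = 31 | 2·5+3·7 = 31
M: 5·3+1·3+6·0 = 18 | 2·6+3·2 = 18
gcd(5,1,6,2,3) = 1

Coefficients: [5, 1, 6, 2, 3]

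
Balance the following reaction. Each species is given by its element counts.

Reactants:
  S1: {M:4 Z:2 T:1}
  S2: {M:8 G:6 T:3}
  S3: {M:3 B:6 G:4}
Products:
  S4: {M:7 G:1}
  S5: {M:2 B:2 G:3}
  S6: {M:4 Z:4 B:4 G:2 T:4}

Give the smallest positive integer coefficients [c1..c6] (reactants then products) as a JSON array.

Coefficients: [6, 2, 4, 4, 6, 3]

M: 6·4+2·8+4·3 = 52 | 4·7+6·2+3·4 = 52
Z: 6·2+2·0+4·0 = 12 | 4·0+6·0+3·4 = 12
B: 6·0+2·0+4·6 = 24 | 4·0+6·2+3·4 = 24
G: 6·0+2·6+4·4 = 28 | 4·1+6·3+3·2 = 28
T: 6·1+2·3+4·0 = 12 | 4·0+6·0+3·4 = 12
gcd(6,2,4,4,6,3) = 1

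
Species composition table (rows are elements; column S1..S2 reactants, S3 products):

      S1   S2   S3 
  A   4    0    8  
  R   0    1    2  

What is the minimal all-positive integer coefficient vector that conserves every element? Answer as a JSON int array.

A: 2·4+2·0 = 8 | 1·8 = 8
R: 2·0+2·1 = 2 | 1·2 = 2
gcd(2,2,1) = 1

Coefficients: [2, 2, 1]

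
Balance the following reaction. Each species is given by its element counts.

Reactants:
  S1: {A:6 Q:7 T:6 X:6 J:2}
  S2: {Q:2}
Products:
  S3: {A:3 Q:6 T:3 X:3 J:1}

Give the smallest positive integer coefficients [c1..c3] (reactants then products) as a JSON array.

Coefficients: [2, 5, 4]

A: 2·6+5·0 = 12 | 4·3 = 12
Q: 2·7+5·2 = 24 | 4·6 = 24
T: 2·6+5·0 = 12 | 4·3 = 12
X: 2·6+5·0 = 12 | 4·3 = 12
J: 2·2+5·0 = 4 | 4·1 = 4
gcd(2,5,4) = 1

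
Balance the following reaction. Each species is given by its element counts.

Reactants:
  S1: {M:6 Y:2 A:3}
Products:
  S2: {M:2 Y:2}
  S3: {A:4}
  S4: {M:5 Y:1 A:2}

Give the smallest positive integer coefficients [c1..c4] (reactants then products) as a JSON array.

M: 4·6 = 24 | 2·2+1·0+4·5 = 24
Y: 4·2 = 8 | 2·2+1·0+4·1 = 8
A: 4·3 = 12 | 2·0+1·4+4·2 = 12
gcd(4,2,1,4) = 1

Coefficients: [4, 2, 1, 4]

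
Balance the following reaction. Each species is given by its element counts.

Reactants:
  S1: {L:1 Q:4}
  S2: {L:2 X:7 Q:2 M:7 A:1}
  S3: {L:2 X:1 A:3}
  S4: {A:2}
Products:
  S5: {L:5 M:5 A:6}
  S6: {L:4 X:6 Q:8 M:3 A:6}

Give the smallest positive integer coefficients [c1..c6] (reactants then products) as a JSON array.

Coefficients: [5, 2, 4, 5, 1, 3]

L: 5·1+2·2+4·2+5·0 = 17 | 1·5+3·4 = 17
X: 5·0+2·7+4·1+5·0 = 18 | 1·0+3·6 = 18
Q: 5·4+2·2+4·0+5·0 = 24 | 1·0+3·8 = 24
M: 5·0+2·7+4·0+5·0 = 14 | 1·5+3·3 = 14
A: 5·0+2·1+4·3+5·2 = 24 | 1·6+3·6 = 24
gcd(5,2,4,5,1,3) = 1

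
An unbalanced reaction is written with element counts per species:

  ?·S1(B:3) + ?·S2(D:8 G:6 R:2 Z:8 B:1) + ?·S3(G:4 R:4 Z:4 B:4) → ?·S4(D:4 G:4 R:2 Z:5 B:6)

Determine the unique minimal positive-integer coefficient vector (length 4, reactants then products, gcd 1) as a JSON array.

D: 6·0+2·8+1·0 = 16 | 4·4 = 16
G: 6·0+2·6+1·4 = 16 | 4·4 = 16
R: 6·0+2·2+1·4 = 8 | 4·2 = 8
Z: 6·0+2·8+1·4 = 20 | 4·5 = 20
B: 6·3+2·1+1·4 = 24 | 4·6 = 24
gcd(6,2,1,4) = 1

Coefficients: [6, 2, 1, 4]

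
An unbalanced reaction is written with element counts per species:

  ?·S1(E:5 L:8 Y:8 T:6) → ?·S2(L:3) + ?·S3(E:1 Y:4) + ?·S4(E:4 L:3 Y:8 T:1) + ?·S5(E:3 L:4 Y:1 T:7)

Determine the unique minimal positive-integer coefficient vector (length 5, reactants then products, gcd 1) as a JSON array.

E: 5·5 = 25 | 6·0+5·1+2·4+4·3 = 25
L: 5·8 = 40 | 6·3+5·0+2·3+4·4 = 40
Y: 5·8 = 40 | 6·0+5·4+2·8+4·1 = 40
T: 5·6 = 30 | 6·0+5·0+2·1+4·7 = 30
gcd(5,6,5,2,4) = 1

Coefficients: [5, 6, 5, 2, 4]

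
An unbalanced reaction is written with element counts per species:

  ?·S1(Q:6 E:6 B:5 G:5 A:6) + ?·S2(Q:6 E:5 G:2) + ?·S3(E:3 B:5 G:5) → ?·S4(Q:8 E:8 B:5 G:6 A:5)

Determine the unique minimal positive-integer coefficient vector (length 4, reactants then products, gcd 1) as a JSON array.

Q: 5·6+3·6+1·0 = 48 | 6·8 = 48
E: 5·6+3·5+1·3 = 48 | 6·8 = 48
B: 5·5+3·0+1·5 = 30 | 6·5 = 30
G: 5·5+3·2+1·5 = 36 | 6·6 = 36
A: 5·6+3·0+1·0 = 30 | 6·5 = 30
gcd(5,3,1,6) = 1

Coefficients: [5, 3, 1, 6]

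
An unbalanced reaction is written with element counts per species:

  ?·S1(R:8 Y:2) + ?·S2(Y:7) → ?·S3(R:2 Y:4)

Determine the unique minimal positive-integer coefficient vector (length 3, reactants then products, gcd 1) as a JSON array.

R: 1·8+2·0 = 8 | 4·2 = 8
Y: 1·2+2·7 = 16 | 4·4 = 16
gcd(1,2,4) = 1

Coefficients: [1, 2, 4]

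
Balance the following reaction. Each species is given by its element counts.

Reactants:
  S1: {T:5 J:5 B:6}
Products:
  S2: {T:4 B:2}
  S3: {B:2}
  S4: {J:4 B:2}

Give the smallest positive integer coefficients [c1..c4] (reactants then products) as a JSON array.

T: 4·5 = 20 | 5·4+2·0+5·0 = 20
J: 4·5 = 20 | 5·0+2·0+5·4 = 20
B: 4·6 = 24 | 5·2+2·2+5·2 = 24
gcd(4,5,2,5) = 1

Coefficients: [4, 5, 2, 5]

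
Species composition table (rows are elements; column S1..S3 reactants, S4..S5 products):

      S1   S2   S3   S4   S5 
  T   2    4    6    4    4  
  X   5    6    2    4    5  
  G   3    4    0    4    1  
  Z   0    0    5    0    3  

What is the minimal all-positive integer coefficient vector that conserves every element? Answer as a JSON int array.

T: 3·2+4·4+3·6 = 40 | 5·4+5·4 = 40
X: 3·5+4·6+3·2 = 45 | 5·4+5·5 = 45
G: 3·3+4·4+3·0 = 25 | 5·4+5·1 = 25
Z: 3·0+4·0+3·5 = 15 | 5·0+5·3 = 15
gcd(3,4,3,5,5) = 1

Coefficients: [3, 4, 3, 5, 5]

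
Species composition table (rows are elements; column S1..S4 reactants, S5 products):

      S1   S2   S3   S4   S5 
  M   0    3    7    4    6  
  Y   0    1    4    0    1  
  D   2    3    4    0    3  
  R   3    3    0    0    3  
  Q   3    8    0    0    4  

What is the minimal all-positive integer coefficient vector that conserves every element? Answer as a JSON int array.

M: 4·0+1·3+1·7+5·4 = 30 | 5·6 = 30
Y: 4·0+1·1+1·4+5·0 = 5 | 5·1 = 5
D: 4·2+1·3+1·4+5·0 = 15 | 5·3 = 15
R: 4·3+1·3+1·0+5·0 = 15 | 5·3 = 15
Q: 4·3+1·8+1·0+5·0 = 20 | 5·4 = 20
gcd(4,1,1,5,5) = 1

Coefficients: [4, 1, 1, 5, 5]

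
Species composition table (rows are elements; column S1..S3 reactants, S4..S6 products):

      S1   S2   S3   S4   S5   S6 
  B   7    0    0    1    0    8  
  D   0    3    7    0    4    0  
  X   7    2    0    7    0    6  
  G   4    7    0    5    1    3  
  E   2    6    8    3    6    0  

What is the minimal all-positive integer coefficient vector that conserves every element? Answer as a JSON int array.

Coefficients: [6, 1, 3, 2, 6, 5]

B: 6·7+1·0+3·0 = 42 | 2·1+6·0+5·8 = 42
D: 6·0+1·3+3·7 = 24 | 2·0+6·4+5·0 = 24
X: 6·7+1·2+3·0 = 44 | 2·7+6·0+5·6 = 44
G: 6·4+1·7+3·0 = 31 | 2·5+6·1+5·3 = 31
E: 6·2+1·6+3·8 = 42 | 2·3+6·6+5·0 = 42
gcd(6,1,3,2,6,5) = 1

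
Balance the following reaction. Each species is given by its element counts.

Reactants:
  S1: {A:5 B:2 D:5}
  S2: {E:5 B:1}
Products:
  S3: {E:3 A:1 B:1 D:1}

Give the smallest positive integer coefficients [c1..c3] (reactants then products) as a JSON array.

E: 1·0+3·5 = 15 | 5·3 = 15
A: 1·5+3·0 = 5 | 5·1 = 5
B: 1·2+3·1 = 5 | 5·1 = 5
D: 1·5+3·0 = 5 | 5·1 = 5
gcd(1,3,5) = 1

Coefficients: [1, 3, 5]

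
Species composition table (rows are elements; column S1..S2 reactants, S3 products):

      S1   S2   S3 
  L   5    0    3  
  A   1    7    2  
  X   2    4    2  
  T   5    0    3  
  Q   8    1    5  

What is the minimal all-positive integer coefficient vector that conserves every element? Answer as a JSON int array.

L: 3·5+1·0 = 15 | 5·3 = 15
A: 3·1+1·7 = 10 | 5·2 = 10
X: 3·2+1·4 = 10 | 5·2 = 10
T: 3·5+1·0 = 15 | 5·3 = 15
Q: 3·8+1·1 = 25 | 5·5 = 25
gcd(3,1,5) = 1

Coefficients: [3, 1, 5]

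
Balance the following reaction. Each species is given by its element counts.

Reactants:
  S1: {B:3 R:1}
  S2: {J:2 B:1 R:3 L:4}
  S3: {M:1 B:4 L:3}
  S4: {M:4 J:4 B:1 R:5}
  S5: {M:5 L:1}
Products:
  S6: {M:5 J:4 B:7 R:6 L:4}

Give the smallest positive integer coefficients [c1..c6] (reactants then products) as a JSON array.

Coefficients: [5, 2, 5, 5, 1, 6]

M: 5·0+2·0+5·1+5·4+1·5 = 30 | 6·5 = 30
J: 5·0+2·2+5·0+5·4+1·0 = 24 | 6·4 = 24
B: 5·3+2·1+5·4+5·1+1·0 = 42 | 6·7 = 42
R: 5·1+2·3+5·0+5·5+1·0 = 36 | 6·6 = 36
L: 5·0+2·4+5·3+5·0+1·1 = 24 | 6·4 = 24
gcd(5,2,5,5,1,6) = 1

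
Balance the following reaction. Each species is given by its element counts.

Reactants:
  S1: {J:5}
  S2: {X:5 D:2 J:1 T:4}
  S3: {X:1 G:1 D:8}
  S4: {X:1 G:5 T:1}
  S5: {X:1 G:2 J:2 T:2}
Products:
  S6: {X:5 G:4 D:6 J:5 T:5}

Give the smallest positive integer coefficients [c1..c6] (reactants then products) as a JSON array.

Coefficients: [2, 3, 3, 1, 6, 5]

X: 2·0+3·5+3·1+1·1+6·1 = 25 | 5·5 = 25
G: 2·0+3·0+3·1+1·5+6·2 = 20 | 5·4 = 20
D: 2·0+3·2+3·8+1·0+6·0 = 30 | 5·6 = 30
J: 2·5+3·1+3·0+1·0+6·2 = 25 | 5·5 = 25
T: 2·0+3·4+3·0+1·1+6·2 = 25 | 5·5 = 25
gcd(2,3,3,1,6,5) = 1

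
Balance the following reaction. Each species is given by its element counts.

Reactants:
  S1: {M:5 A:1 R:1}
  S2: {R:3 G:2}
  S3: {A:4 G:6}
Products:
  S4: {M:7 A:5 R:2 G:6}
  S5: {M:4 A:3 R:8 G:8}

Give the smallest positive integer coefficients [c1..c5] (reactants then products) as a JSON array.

M: 3·5+5·0+2·0 = 15 | 1·7+2·4 = 15
A: 3·1+5·0+2·4 = 11 | 1·5+2·3 = 11
R: 3·1+5·3+2·0 = 18 | 1·2+2·8 = 18
G: 3·0+5·2+2·6 = 22 | 1·6+2·8 = 22
gcd(3,5,2,1,2) = 1

Coefficients: [3, 5, 2, 1, 2]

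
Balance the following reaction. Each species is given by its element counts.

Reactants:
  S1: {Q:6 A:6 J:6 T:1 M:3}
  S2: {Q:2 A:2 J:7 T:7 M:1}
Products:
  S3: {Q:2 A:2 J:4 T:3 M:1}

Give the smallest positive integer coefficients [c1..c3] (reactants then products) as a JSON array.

Q: 1·6+2·2 = 10 | 5·2 = 10
A: 1·6+2·2 = 10 | 5·2 = 10
J: 1·6+2·7 = 20 | 5·4 = 20
T: 1·1+2·7 = 15 | 5·3 = 15
M: 1·3+2·1 = 5 | 5·1 = 5
gcd(1,2,5) = 1

Coefficients: [1, 2, 5]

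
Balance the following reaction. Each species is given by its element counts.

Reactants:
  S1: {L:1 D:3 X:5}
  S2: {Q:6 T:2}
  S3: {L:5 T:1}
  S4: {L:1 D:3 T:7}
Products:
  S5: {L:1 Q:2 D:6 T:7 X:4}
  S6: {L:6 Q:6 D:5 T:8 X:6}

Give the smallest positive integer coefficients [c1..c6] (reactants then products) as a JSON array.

Coefficients: [6, 4, 2, 5, 3, 3]

L: 6·1+4·0+2·5+5·1 = 21 | 3·1+3·6 = 21
Q: 6·0+4·6+2·0+5·0 = 24 | 3·2+3·6 = 24
D: 6·3+4·0+2·0+5·3 = 33 | 3·6+3·5 = 33
T: 6·0+4·2+2·1+5·7 = 45 | 3·7+3·8 = 45
X: 6·5+4·0+2·0+5·0 = 30 | 3·4+3·6 = 30
gcd(6,4,2,5,3,3) = 1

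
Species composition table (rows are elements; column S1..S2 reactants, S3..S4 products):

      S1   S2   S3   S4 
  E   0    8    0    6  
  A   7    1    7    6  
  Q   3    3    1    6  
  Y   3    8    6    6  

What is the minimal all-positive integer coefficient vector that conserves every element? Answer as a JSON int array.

Coefficients: [6, 3, 3, 4]

E: 6·0+3·8 = 24 | 3·0+4·6 = 24
A: 6·7+3·1 = 45 | 3·7+4·6 = 45
Q: 6·3+3·3 = 27 | 3·1+4·6 = 27
Y: 6·3+3·8 = 42 | 3·6+4·6 = 42
gcd(6,3,3,4) = 1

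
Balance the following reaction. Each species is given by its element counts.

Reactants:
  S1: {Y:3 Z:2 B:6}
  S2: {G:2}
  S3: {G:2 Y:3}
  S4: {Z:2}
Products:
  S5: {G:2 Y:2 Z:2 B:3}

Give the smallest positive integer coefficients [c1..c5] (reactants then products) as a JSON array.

Coefficients: [3, 5, 1, 3, 6]

G: 3·0+5·2+1·2+3·0 = 12 | 6·2 = 12
Y: 3·3+5·0+1·3+3·0 = 12 | 6·2 = 12
Z: 3·2+5·0+1·0+3·2 = 12 | 6·2 = 12
B: 3·6+5·0+1·0+3·0 = 18 | 6·3 = 18
gcd(3,5,1,3,6) = 1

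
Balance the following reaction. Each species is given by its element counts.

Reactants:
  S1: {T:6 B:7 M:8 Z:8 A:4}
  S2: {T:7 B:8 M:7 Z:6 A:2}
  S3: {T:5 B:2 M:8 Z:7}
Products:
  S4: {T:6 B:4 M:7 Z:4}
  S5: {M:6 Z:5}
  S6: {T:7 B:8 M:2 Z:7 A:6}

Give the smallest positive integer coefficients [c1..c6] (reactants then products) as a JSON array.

Coefficients: [4, 1, 4, 5, 5, 3]

T: 4·6+1·7+4·5 = 51 | 5·6+5·0+3·7 = 51
B: 4·7+1·8+4·2 = 44 | 5·4+5·0+3·8 = 44
M: 4·8+1·7+4·8 = 71 | 5·7+5·6+3·2 = 71
Z: 4·8+1·6+4·7 = 66 | 5·4+5·5+3·7 = 66
A: 4·4+1·2+4·0 = 18 | 5·0+5·0+3·6 = 18
gcd(4,1,4,5,5,3) = 1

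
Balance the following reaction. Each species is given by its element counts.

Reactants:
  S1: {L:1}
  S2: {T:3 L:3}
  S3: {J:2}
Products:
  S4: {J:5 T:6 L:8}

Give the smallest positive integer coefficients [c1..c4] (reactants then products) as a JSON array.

Coefficients: [4, 4, 5, 2]

J: 4·0+4·0+5·2 = 10 | 2·5 = 10
T: 4·0+4·3+5·0 = 12 | 2·6 = 12
L: 4·1+4·3+5·0 = 16 | 2·8 = 16
gcd(4,4,5,2) = 1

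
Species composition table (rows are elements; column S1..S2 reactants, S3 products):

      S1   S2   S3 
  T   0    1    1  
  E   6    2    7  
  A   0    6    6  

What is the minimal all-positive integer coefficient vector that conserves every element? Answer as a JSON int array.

T: 5·0+6·1 = 6 | 6·1 = 6
E: 5·6+6·2 = 42 | 6·7 = 42
A: 5·0+6·6 = 36 | 6·6 = 36
gcd(5,6,6) = 1

Coefficients: [5, 6, 6]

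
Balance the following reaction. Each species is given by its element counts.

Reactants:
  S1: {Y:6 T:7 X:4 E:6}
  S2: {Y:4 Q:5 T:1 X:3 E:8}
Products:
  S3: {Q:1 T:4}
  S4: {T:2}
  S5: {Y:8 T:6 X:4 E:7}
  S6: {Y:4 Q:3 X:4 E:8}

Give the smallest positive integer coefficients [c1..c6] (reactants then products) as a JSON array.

Y: 6·6+4·4 = 52 | 5·0+1·0+4·8+5·4 = 52
Q: 6·0+4·5 = 20 | 5·1+1·0+4·0+5·3 = 20
T: 6·7+4·1 = 46 | 5·4+1·2+4·6+5·0 = 46
X: 6·4+4·3 = 36 | 5·0+1·0+4·4+5·4 = 36
E: 6·6+4·8 = 68 | 5·0+1·0+4·7+5·8 = 68
gcd(6,4,5,1,4,5) = 1

Coefficients: [6, 4, 5, 1, 4, 5]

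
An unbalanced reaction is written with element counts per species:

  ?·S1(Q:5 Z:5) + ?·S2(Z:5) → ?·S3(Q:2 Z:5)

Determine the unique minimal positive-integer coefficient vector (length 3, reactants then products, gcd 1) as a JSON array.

Q: 2·5+3·0 = 10 | 5·2 = 10
Z: 2·5+3·5 = 25 | 5·5 = 25
gcd(2,3,5) = 1

Coefficients: [2, 3, 5]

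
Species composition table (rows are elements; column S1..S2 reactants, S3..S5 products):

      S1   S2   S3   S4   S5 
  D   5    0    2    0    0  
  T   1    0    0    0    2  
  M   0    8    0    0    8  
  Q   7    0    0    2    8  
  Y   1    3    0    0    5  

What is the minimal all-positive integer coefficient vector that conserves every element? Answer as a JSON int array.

D: 2·5+1·0 = 10 | 5·2+3·0+1·0 = 10
T: 2·1+1·0 = 2 | 5·0+3·0+1·2 = 2
M: 2·0+1·8 = 8 | 5·0+3·0+1·8 = 8
Q: 2·7+1·0 = 14 | 5·0+3·2+1·8 = 14
Y: 2·1+1·3 = 5 | 5·0+3·0+1·5 = 5
gcd(2,1,5,3,1) = 1

Coefficients: [2, 1, 5, 3, 1]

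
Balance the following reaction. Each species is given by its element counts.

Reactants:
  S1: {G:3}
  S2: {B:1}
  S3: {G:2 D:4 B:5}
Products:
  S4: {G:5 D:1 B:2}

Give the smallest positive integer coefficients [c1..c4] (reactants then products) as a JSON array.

Coefficients: [6, 3, 1, 4]

G: 6·3+3·0+1·2 = 20 | 4·5 = 20
D: 6·0+3·0+1·4 = 4 | 4·1 = 4
B: 6·0+3·1+1·5 = 8 | 4·2 = 8
gcd(6,3,1,4) = 1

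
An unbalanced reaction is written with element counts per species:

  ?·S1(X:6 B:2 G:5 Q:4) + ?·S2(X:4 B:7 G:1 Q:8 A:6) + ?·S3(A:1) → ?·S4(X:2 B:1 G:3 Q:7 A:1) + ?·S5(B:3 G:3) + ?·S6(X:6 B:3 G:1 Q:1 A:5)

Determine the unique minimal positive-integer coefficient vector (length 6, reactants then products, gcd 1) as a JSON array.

Coefficients: [2, 1, 6, 2, 1, 2]

X: 2·6+1·4+6·0 = 16 | 2·2+1·0+2·6 = 16
B: 2·2+1·7+6·0 = 11 | 2·1+1·3+2·3 = 11
G: 2·5+1·1+6·0 = 11 | 2·3+1·3+2·1 = 11
Q: 2·4+1·8+6·0 = 16 | 2·7+1·0+2·1 = 16
A: 2·0+1·6+6·1 = 12 | 2·1+1·0+2·5 = 12
gcd(2,1,6,2,1,2) = 1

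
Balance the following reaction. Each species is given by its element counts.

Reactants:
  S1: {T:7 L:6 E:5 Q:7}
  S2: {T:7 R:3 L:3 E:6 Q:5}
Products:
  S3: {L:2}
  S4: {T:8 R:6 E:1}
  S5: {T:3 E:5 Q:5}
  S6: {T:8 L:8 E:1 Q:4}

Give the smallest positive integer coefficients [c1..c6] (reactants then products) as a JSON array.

T: 2·7+2·7 = 28 | 5·0+1·8+4·3+1·8 = 28
R: 2·0+2·3 = 6 | 5·0+1·6+4·0+1·0 = 6
L: 2·6+2·3 = 18 | 5·2+1·0+4·0+1·8 = 18
E: 2·5+2·6 = 22 | 5·0+1·1+4·5+1·1 = 22
Q: 2·7+2·5 = 24 | 5·0+1·0+4·5+1·4 = 24
gcd(2,2,5,1,4,1) = 1

Coefficients: [2, 2, 5, 1, 4, 1]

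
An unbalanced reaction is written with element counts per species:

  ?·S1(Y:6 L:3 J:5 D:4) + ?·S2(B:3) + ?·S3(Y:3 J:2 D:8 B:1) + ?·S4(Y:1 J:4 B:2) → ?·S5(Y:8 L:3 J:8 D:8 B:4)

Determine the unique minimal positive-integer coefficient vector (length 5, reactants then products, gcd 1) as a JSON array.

Coefficients: [6, 5, 3, 3, 6]

Y: 6·6+5·0+3·3+3·1 = 48 | 6·8 = 48
L: 6·3+5·0+3·0+3·0 = 18 | 6·3 = 18
J: 6·5+5·0+3·2+3·4 = 48 | 6·8 = 48
D: 6·4+5·0+3·8+3·0 = 48 | 6·8 = 48
B: 6·0+5·3+3·1+3·2 = 24 | 6·4 = 24
gcd(6,5,3,3,6) = 1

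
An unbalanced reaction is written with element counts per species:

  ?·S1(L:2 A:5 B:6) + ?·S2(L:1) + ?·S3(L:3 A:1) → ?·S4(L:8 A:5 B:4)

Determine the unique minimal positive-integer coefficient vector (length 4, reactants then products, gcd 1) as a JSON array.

L: 2·2+5·1+5·3 = 24 | 3·8 = 24
A: 2·5+5·0+5·1 = 15 | 3·5 = 15
B: 2·6+5·0+5·0 = 12 | 3·4 = 12
gcd(2,5,5,3) = 1

Coefficients: [2, 5, 5, 3]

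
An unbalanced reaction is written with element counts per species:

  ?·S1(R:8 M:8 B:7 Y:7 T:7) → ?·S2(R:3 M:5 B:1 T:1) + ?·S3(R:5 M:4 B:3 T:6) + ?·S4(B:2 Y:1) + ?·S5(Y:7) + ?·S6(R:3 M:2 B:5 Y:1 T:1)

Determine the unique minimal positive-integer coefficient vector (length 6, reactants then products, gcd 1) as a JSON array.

R: 6·8 = 48 | 4·3+6·5+5·0+5·0+2·3 = 48
M: 6·8 = 48 | 4·5+6·4+5·0+5·0+2·2 = 48
B: 6·7 = 42 | 4·1+6·3+5·2+5·0+2·5 = 42
Y: 6·7 = 42 | 4·0+6·0+5·1+5·7+2·1 = 42
T: 6·7 = 42 | 4·1+6·6+5·0+5·0+2·1 = 42
gcd(6,4,6,5,5,2) = 1

Coefficients: [6, 4, 6, 5, 5, 2]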